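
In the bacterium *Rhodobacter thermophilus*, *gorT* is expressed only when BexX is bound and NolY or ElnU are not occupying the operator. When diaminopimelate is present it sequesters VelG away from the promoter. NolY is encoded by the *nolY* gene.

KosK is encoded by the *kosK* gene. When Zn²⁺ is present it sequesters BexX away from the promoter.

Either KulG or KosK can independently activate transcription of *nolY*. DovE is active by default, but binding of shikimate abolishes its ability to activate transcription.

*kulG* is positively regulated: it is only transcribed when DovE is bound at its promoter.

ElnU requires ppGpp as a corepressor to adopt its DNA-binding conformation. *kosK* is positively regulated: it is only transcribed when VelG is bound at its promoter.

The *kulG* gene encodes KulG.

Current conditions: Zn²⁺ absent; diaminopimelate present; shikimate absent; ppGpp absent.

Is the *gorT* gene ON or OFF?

OFF

Shikimate is absent, so DovE is active.
No repressor is bound and DovE is active, so *kulG* is transcribed.
So KulG is produced and active.
Diaminopimelate is present, so VelG is inactive.
Required activator VelG is absent, so *kosK* is not transcribed.
So KosK is not produced.
Activator KulG is present, so *nolY* is transcribed.
So NolY is produced and active.
ppGpp is absent, so ElnU is inactive.
Zn²⁺ is absent, so BexX is active.
With repressor NolY bound, *gorT* is not transcribed.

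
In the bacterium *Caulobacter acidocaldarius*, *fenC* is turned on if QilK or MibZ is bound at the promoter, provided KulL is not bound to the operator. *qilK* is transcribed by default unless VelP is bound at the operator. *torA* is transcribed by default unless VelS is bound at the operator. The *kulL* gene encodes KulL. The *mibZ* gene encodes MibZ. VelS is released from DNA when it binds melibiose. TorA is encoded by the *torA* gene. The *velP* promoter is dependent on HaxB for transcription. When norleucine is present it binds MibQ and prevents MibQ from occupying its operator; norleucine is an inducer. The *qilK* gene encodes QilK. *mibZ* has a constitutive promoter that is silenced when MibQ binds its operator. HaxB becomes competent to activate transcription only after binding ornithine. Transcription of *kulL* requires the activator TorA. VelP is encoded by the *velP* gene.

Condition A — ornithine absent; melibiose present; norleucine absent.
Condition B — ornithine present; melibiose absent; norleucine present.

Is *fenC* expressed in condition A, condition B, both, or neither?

B only

Condition A:
Ornithine is absent, so HaxB is inactive.
Required activator HaxB is absent, so *velP* is not transcribed.
So VelP is not produced.
With no repressor bound, *qilK* is transcribed.
So QilK is produced and active.
Melibiose is present, so VelS is inactive.
With no repressor bound, *torA* is transcribed.
So TorA is produced and active.
No repressor is bound and TorA is active, so *kulL* is transcribed.
So KulL is produced and active.
Norleucine is absent, so MibQ is active.
With repressor MibQ bound, *mibZ* is not transcribed.
So MibZ is not produced.
With repressor KulL bound, *fenC* is not transcribed.
→ *fenC* is OFF in A.
Condition B:
Ornithine is present, so HaxB is active.
No repressor is bound and HaxB is active, so *velP* is transcribed.
So VelP is produced and active.
With repressor VelP bound, *qilK* is not transcribed.
So QilK is not produced.
Melibiose is absent, so VelS is active.
With repressor VelS bound, *torA* is not transcribed.
So TorA is not produced.
Required activator TorA is absent, so *kulL* is not transcribed.
So KulL is not produced.
Norleucine is present, so MibQ is inactive.
With no repressor bound, *mibZ* is transcribed.
So MibZ is produced and active.
Activator MibZ is present, so *fenC* is transcribed.
→ *fenC* is ON in B.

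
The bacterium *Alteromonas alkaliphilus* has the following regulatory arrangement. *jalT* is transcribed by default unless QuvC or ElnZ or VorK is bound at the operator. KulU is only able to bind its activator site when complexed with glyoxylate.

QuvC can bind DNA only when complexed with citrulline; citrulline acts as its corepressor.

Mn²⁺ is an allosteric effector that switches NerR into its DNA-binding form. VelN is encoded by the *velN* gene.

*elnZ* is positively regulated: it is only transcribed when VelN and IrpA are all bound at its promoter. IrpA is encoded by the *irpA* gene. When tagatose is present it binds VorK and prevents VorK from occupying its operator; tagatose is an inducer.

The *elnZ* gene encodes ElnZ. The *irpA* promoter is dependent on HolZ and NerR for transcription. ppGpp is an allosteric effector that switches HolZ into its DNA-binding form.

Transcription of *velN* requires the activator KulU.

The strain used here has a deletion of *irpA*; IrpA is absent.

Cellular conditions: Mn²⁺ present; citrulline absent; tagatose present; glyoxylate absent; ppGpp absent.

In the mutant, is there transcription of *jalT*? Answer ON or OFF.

Citrulline is absent, so QuvC is inactive.
Glyoxylate is absent, so KulU is inactive.
Required activator KulU is absent, so *velN* is not transcribed.
So VelN is not produced.
IrpA is non-functional in this strain, so it has no effect.
Required activator VelN is absent, so *elnZ* is not transcribed.
So ElnZ is not produced.
Tagatose is present, so VorK is inactive.
With no repressor bound, *jalT* is transcribed.

ON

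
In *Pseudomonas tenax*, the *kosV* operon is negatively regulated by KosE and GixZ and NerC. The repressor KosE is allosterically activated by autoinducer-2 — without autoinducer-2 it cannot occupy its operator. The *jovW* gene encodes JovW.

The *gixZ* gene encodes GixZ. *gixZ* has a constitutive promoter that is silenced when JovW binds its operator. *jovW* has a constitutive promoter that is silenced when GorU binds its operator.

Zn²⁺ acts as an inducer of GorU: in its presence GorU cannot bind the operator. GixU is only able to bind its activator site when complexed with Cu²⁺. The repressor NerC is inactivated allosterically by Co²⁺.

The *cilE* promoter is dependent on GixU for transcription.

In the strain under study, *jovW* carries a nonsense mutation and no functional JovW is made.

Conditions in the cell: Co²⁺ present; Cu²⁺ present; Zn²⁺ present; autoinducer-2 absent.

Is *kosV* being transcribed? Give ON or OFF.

Autoinducer-2 is absent, so KosE is inactive.
JovW is non-functional in this strain, so it has no effect.
With no repressor bound, *gixZ* is transcribed.
So GixZ is produced and active.
Co²⁺ is present, so NerC is inactive.
With repressor GixZ bound, *kosV* is not transcribed.

OFF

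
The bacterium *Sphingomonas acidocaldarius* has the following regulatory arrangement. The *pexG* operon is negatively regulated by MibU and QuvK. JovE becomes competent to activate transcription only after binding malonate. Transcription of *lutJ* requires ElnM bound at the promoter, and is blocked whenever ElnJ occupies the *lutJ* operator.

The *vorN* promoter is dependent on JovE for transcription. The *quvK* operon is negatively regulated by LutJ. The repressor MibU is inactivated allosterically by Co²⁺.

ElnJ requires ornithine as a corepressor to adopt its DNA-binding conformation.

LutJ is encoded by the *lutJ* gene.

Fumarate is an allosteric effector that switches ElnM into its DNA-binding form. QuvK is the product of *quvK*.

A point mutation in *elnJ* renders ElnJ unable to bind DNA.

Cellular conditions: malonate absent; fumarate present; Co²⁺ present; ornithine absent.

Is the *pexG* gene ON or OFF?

ON

Co²⁺ is present, so MibU is inactive.
Fumarate is present, so ElnM is active.
ElnJ is non-functional in this strain, so it has no effect.
No repressor is bound and ElnM is active, so *lutJ* is transcribed.
So LutJ is produced and active.
With repressor LutJ bound, *quvK* is not transcribed.
So QuvK is not produced.
With no repressor bound, *pexG* is transcribed.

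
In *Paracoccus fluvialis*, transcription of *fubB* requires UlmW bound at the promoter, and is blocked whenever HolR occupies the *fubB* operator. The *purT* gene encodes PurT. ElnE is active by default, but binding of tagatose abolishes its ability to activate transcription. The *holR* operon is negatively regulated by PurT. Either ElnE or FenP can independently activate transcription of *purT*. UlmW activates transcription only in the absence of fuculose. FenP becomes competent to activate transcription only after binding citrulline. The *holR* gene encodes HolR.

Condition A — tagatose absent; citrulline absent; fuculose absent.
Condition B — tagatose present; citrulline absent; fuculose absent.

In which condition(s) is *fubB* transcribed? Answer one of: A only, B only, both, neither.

Condition A:
Tagatose is absent, so ElnE is active.
Citrulline is absent, so FenP is inactive.
Activator ElnE is present, so *purT* is transcribed.
So PurT is produced and active.
With repressor PurT bound, *holR* is not transcribed.
So HolR is not produced.
Fuculose is absent, so UlmW is active.
No repressor is bound and UlmW is active, so *fubB* is transcribed.
→ *fubB* is ON in A.
Condition B:
Tagatose is present, so ElnE is inactive.
Citrulline is absent, so FenP is inactive.
No activator is available at the *purT* promoter, so *purT* is not transcribed.
So PurT is not produced.
With no repressor bound, *holR* is transcribed.
So HolR is produced and active.
Fuculose is absent, so UlmW is active.
With repressor HolR bound, *fubB* is not transcribed.
→ *fubB* is OFF in B.

A only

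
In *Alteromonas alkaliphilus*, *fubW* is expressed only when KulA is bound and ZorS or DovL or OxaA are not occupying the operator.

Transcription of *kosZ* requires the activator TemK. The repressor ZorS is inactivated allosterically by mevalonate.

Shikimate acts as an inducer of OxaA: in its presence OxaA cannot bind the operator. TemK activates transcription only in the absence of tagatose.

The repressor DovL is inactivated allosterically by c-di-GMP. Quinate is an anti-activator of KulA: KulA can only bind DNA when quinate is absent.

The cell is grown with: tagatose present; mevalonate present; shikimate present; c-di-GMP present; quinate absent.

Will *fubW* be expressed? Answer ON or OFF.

ON

Quinate is absent, so KulA is active.
Mevalonate is present, so ZorS is inactive.
c-di-GMP is present, so DovL is inactive.
Shikimate is present, so OxaA is inactive.
No repressor is bound and KulA is active, so *fubW* is transcribed.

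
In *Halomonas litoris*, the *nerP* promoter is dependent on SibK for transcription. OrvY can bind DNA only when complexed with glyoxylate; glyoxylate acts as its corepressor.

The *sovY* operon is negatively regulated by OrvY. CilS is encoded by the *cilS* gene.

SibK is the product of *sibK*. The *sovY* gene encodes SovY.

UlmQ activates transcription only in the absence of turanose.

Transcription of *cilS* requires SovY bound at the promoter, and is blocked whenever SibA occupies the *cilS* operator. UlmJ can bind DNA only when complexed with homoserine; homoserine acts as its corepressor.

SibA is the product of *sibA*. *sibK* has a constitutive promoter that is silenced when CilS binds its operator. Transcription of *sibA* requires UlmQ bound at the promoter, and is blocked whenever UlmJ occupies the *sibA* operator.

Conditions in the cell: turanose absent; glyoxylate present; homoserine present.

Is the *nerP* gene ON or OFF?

Turanose is absent, so UlmQ is active.
Homoserine is present, so UlmJ is active.
With repressor UlmJ bound, *sibA* is not transcribed.
So SibA is not produced.
Glyoxylate is present, so OrvY is active.
With repressor OrvY bound, *sovY* is not transcribed.
So SovY is not produced.
Required activator SovY is absent, so *cilS* is not transcribed.
So CilS is not produced.
With no repressor bound, *sibK* is transcribed.
So SibK is produced and active.
No repressor is bound and SibK is active, so *nerP* is transcribed.

ON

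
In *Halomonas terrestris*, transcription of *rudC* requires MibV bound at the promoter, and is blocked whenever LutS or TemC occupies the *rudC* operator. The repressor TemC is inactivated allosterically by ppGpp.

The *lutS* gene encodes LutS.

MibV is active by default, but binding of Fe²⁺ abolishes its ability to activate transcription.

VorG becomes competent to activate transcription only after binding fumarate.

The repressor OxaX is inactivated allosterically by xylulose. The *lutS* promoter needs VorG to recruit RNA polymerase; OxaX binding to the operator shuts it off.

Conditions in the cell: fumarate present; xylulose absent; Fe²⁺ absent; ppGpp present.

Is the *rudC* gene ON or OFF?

Fe²⁺ is absent, so MibV is active.
Fumarate is present, so VorG is active.
Xylulose is absent, so OxaX is active.
With repressor OxaX bound, *lutS* is not transcribed.
So LutS is not produced.
ppGpp is present, so TemC is inactive.
No repressor is bound and MibV is active, so *rudC* is transcribed.

ON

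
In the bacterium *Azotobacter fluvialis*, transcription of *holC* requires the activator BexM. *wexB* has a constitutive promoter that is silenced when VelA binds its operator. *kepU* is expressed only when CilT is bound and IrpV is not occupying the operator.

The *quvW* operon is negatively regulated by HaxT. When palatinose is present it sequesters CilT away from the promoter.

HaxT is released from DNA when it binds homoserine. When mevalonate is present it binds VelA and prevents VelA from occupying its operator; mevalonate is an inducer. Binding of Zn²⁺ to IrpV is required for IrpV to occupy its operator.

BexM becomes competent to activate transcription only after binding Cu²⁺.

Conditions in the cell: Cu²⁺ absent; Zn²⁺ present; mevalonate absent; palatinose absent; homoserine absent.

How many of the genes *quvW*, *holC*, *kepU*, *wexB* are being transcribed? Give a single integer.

0

Homoserine is absent, so HaxT is active.
With repressor HaxT bound, *quvW* is not transcribed.
→ *quvW* is OFF.
Cu²⁺ is absent, so BexM is inactive.
Required activator BexM is absent, so *holC* is not transcribed.
→ *holC* is OFF.
Palatinose is absent, so CilT is active.
Zn²⁺ is present, so IrpV is active.
With repressor IrpV bound, *kepU* is not transcribed.
→ *kepU* is OFF.
Mevalonate is absent, so VelA is active.
With repressor VelA bound, *wexB* is not transcribed.
→ *wexB* is OFF.
0 of the 4 genes are transcribed.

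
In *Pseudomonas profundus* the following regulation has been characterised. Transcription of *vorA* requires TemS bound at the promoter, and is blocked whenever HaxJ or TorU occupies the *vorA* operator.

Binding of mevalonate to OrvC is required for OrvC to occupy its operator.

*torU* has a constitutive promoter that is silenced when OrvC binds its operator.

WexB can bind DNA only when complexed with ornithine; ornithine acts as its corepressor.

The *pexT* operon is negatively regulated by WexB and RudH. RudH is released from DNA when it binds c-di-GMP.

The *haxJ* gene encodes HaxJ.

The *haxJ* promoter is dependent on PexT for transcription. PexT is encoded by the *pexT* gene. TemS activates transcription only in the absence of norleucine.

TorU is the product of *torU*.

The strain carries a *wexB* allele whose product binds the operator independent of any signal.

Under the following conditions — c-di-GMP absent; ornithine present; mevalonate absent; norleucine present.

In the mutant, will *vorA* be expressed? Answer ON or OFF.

Norleucine is present, so TemS is inactive.
WexB is constitutively active in this strain.
c-di-GMP is absent, so RudH is active.
With repressor WexB bound, *pexT* is not transcribed.
So PexT is not produced.
Required activator PexT is absent, so *haxJ* is not transcribed.
So HaxJ is not produced.
Mevalonate is absent, so OrvC is inactive.
With no repressor bound, *torU* is transcribed.
So TorU is produced and active.
With repressor TorU bound, *vorA* is not transcribed.

OFF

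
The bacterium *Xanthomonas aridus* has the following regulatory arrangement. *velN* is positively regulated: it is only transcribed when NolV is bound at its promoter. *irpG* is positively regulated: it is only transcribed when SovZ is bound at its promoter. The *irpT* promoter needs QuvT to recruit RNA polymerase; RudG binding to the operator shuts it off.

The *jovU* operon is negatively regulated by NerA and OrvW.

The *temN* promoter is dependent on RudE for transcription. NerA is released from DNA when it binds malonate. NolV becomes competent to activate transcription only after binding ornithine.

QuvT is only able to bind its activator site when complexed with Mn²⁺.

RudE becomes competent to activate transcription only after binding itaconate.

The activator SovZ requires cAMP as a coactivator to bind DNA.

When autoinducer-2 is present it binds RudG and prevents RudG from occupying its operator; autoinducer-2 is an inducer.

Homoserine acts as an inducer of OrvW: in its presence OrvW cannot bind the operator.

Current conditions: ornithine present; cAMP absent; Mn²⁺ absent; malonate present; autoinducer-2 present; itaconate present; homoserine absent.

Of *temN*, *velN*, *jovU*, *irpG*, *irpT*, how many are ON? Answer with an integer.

2

Itaconate is present, so RudE is active.
No repressor is bound and RudE is active, so *temN* is transcribed.
→ *temN* is ON.
Ornithine is present, so NolV is active.
No repressor is bound and NolV is active, so *velN* is transcribed.
→ *velN* is ON.
Malonate is present, so NerA is inactive.
Homoserine is absent, so OrvW is active.
With repressor OrvW bound, *jovU* is not transcribed.
→ *jovU* is OFF.
cAMP is absent, so SovZ is inactive.
Required activator SovZ is absent, so *irpG* is not transcribed.
→ *irpG* is OFF.
Autoinducer-2 is present, so RudG is inactive.
Mn²⁺ is absent, so QuvT is inactive.
Required activator QuvT is absent, so *irpT* is not transcribed.
→ *irpT* is OFF.
2 of the 5 genes are transcribed.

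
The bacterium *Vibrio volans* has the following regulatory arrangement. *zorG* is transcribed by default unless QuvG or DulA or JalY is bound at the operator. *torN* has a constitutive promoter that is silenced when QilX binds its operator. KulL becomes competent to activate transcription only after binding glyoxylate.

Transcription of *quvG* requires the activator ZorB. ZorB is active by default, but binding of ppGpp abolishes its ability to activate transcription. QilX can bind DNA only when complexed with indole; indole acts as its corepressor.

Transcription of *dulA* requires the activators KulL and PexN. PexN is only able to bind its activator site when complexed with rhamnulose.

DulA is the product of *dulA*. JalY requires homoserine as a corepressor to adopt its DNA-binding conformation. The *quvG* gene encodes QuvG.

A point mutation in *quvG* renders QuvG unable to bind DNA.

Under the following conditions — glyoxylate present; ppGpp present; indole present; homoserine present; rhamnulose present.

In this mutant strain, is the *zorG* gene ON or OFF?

OFF

QuvG is non-functional in this strain, so it has no effect.
Glyoxylate is present, so KulL is active.
Rhamnulose is present, so PexN is active.
No repressor is bound and KulL and PexN are active, so *dulA* is transcribed.
So DulA is produced and active.
Homoserine is present, so JalY is active.
With repressor DulA bound, *zorG* is not transcribed.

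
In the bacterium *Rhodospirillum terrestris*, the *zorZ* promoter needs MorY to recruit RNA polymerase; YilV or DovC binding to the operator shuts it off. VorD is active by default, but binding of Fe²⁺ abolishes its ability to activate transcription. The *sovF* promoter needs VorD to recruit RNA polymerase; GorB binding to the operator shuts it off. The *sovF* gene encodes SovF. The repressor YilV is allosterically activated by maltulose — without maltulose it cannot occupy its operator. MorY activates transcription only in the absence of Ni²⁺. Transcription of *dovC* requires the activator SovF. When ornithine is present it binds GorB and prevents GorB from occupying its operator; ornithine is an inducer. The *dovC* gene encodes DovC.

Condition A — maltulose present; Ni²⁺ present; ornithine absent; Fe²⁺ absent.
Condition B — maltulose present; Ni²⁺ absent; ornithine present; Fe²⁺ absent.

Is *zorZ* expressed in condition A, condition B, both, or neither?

Condition A:
Maltulose is present, so YilV is active.
Ni²⁺ is present, so MorY is inactive.
Ornithine is absent, so GorB is active.
Fe²⁺ is absent, so VorD is active.
With repressor GorB bound, *sovF* is not transcribed.
So SovF is not produced.
Required activator SovF is absent, so *dovC* is not transcribed.
So DovC is not produced.
With repressor YilV bound, *zorZ* is not transcribed.
→ *zorZ* is OFF in A.
Condition B:
Maltulose is present, so YilV is active.
Ni²⁺ is absent, so MorY is active.
Ornithine is present, so GorB is inactive.
Fe²⁺ is absent, so VorD is active.
No repressor is bound and VorD is active, so *sovF* is transcribed.
So SovF is produced and active.
No repressor is bound and SovF is active, so *dovC* is transcribed.
So DovC is produced and active.
With repressor YilV bound, *zorZ* is not transcribed.
→ *zorZ* is OFF in B.

neither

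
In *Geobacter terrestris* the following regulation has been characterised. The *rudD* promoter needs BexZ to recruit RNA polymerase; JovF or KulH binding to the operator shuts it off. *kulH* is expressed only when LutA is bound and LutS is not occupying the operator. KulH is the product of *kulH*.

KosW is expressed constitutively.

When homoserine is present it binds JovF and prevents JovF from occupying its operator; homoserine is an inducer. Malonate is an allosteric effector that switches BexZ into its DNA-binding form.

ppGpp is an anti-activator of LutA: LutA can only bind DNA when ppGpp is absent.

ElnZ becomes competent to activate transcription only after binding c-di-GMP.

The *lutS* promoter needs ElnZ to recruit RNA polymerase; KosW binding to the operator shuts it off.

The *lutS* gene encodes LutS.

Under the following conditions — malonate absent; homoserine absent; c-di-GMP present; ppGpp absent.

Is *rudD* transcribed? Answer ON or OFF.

OFF

Homoserine is absent, so JovF is active.
ppGpp is absent, so LutA is active.
KosW is produced constitutively and is active.
c-di-GMP is present, so ElnZ is active.
With repressor KosW bound, *lutS* is not transcribed.
So LutS is not produced.
No repressor is bound and LutA is active, so *kulH* is transcribed.
So KulH is produced and active.
Malonate is absent, so BexZ is inactive.
With repressor JovF bound, *rudD* is not transcribed.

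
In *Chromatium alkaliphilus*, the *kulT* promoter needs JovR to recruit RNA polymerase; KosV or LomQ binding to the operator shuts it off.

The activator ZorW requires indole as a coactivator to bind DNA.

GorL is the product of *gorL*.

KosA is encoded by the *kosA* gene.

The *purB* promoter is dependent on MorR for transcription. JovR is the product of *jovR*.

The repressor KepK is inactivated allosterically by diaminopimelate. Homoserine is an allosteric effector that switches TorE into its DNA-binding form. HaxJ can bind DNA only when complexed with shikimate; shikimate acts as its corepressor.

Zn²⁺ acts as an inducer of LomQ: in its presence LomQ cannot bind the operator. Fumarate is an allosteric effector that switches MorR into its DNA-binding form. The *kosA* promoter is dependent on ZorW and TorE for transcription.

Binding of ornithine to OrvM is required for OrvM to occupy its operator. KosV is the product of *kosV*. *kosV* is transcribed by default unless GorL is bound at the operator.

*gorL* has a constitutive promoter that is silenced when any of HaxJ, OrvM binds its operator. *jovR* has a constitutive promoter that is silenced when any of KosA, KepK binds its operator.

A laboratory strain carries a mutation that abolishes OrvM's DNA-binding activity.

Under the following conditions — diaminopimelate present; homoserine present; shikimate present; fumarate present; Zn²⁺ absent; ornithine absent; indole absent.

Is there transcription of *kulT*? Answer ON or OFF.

Shikimate is present, so HaxJ is active.
OrvM is non-functional in this strain, so it has no effect.
With repressor HaxJ bound, *gorL* is not transcribed.
So GorL is not produced.
With no repressor bound, *kosV* is transcribed.
So KosV is produced and active.
Zn²⁺ is absent, so LomQ is active.
Indole is absent, so ZorW is inactive.
Homoserine is present, so TorE is active.
Required activator ZorW is absent, so *kosA* is not transcribed.
So KosA is not produced.
Diaminopimelate is present, so KepK is inactive.
With no repressor bound, *jovR* is transcribed.
So JovR is produced and active.
With repressor KosV bound, *kulT* is not transcribed.

OFF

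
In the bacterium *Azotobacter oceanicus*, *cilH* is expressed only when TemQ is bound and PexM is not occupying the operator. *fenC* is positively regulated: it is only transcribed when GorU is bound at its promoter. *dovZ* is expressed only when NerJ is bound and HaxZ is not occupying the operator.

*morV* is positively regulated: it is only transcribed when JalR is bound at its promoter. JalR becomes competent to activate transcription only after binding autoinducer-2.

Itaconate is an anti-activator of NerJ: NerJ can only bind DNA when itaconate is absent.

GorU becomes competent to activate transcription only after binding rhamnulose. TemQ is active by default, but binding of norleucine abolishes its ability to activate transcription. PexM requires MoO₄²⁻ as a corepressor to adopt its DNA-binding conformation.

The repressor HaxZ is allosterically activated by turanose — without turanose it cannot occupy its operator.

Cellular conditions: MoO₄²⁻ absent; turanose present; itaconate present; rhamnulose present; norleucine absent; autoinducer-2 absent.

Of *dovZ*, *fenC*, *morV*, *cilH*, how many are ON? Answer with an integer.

2

Turanose is present, so HaxZ is active.
Itaconate is present, so NerJ is inactive.
With repressor HaxZ bound, *dovZ* is not transcribed.
→ *dovZ* is OFF.
Rhamnulose is present, so GorU is active.
No repressor is bound and GorU is active, so *fenC* is transcribed.
→ *fenC* is ON.
Autoinducer-2 is absent, so JalR is inactive.
Required activator JalR is absent, so *morV* is not transcribed.
→ *morV* is OFF.
MoO₄²⁻ is absent, so PexM is inactive.
Norleucine is absent, so TemQ is active.
No repressor is bound and TemQ is active, so *cilH* is transcribed.
→ *cilH* is ON.
2 of the 4 genes are transcribed.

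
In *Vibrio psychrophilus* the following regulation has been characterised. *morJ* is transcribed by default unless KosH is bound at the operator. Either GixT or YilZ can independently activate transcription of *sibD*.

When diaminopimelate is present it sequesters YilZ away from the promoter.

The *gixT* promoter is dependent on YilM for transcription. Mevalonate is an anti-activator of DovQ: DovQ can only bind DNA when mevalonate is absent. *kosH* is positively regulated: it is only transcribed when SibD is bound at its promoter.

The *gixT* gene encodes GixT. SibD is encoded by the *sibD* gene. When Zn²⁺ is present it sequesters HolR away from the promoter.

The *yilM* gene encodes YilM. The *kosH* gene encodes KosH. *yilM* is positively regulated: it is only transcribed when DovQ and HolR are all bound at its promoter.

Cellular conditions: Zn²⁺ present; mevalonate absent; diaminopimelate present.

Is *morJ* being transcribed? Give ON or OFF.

ON

Mevalonate is absent, so DovQ is active.
Zn²⁺ is present, so HolR is inactive.
Required activator HolR is absent, so *yilM* is not transcribed.
So YilM is not produced.
Required activator YilM is absent, so *gixT* is not transcribed.
So GixT is not produced.
Diaminopimelate is present, so YilZ is inactive.
No activator is available at the *sibD* promoter, so *sibD* is not transcribed.
So SibD is not produced.
Required activator SibD is absent, so *kosH* is not transcribed.
So KosH is not produced.
With no repressor bound, *morJ* is transcribed.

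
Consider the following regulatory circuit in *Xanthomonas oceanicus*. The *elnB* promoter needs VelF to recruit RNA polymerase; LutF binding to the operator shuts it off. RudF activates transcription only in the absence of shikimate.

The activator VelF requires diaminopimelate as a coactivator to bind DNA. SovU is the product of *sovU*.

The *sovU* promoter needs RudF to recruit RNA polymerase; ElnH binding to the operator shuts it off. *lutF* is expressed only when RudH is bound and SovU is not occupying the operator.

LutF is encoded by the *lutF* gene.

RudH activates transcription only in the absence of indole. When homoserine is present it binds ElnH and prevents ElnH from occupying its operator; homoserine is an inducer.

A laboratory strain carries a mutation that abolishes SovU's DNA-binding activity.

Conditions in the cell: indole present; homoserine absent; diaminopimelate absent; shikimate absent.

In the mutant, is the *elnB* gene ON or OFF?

OFF

Diaminopimelate is absent, so VelF is inactive.
Indole is present, so RudH is inactive.
SovU is non-functional in this strain, so it has no effect.
Required activator RudH is absent, so *lutF* is not transcribed.
So LutF is not produced.
Required activator VelF is absent, so *elnB* is not transcribed.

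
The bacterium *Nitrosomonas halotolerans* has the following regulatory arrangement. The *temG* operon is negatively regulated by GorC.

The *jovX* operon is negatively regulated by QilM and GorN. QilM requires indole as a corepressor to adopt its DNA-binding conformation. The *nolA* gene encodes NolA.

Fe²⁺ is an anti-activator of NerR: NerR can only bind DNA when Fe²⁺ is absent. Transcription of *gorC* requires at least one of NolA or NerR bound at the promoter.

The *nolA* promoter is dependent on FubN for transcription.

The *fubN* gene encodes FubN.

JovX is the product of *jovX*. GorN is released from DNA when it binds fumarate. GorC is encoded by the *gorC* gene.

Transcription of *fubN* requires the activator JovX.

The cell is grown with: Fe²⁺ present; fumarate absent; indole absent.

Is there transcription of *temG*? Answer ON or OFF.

ON

Indole is absent, so QilM is inactive.
Fumarate is absent, so GorN is active.
With repressor GorN bound, *jovX* is not transcribed.
So JovX is not produced.
Required activator JovX is absent, so *fubN* is not transcribed.
So FubN is not produced.
Required activator FubN is absent, so *nolA* is not transcribed.
So NolA is not produced.
Fe²⁺ is present, so NerR is inactive.
No activator is available at the *gorC* promoter, so *gorC* is not transcribed.
So GorC is not produced.
With no repressor bound, *temG* is transcribed.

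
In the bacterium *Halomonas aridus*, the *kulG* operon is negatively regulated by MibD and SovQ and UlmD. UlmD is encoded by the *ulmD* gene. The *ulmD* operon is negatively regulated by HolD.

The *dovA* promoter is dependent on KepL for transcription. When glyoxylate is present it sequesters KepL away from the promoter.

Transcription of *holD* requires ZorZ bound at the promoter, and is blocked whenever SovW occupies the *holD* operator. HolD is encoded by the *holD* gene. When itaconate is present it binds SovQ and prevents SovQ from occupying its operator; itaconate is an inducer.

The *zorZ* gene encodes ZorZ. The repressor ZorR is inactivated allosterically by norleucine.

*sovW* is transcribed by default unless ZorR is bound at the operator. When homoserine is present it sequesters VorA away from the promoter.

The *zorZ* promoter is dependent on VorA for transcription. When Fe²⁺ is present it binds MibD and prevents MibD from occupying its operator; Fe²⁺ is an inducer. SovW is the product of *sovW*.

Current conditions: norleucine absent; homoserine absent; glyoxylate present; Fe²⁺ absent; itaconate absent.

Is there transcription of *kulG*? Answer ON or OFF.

OFF

Fe²⁺ is absent, so MibD is active.
Itaconate is absent, so SovQ is active.
Homoserine is absent, so VorA is active.
No repressor is bound and VorA is active, so *zorZ* is transcribed.
So ZorZ is produced and active.
Norleucine is absent, so ZorR is active.
With repressor ZorR bound, *sovW* is not transcribed.
So SovW is not produced.
No repressor is bound and ZorZ is active, so *holD* is transcribed.
So HolD is produced and active.
With repressor HolD bound, *ulmD* is not transcribed.
So UlmD is not produced.
With repressor MibD bound, *kulG* is not transcribed.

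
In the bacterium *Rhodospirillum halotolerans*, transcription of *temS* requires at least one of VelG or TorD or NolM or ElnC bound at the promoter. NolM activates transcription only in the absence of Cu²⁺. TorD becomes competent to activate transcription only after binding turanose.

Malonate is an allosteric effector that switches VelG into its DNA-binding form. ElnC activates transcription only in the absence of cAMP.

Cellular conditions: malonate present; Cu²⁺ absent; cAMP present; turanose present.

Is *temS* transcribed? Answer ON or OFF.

ON

Malonate is present, so VelG is active.
Turanose is present, so TorD is active.
Cu²⁺ is absent, so NolM is active.
cAMP is present, so ElnC is inactive.
Activator VelG is present, so *temS* is transcribed.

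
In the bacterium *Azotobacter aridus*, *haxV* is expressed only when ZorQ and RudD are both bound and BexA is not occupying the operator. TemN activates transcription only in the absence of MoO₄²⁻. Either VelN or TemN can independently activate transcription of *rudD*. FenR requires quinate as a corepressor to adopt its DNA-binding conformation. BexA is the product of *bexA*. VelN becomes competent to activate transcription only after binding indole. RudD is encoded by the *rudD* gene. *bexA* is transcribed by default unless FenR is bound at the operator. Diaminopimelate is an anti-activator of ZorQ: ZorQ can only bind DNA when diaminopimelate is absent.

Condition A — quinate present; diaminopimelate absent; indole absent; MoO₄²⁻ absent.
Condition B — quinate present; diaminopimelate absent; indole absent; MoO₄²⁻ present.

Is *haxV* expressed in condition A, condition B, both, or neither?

Condition A:
Quinate is present, so FenR is active.
With repressor FenR bound, *bexA* is not transcribed.
So BexA is not produced.
Diaminopimelate is absent, so ZorQ is active.
Indole is absent, so VelN is inactive.
MoO₄²⁻ is absent, so TemN is active.
Activator TemN is present, so *rudD* is transcribed.
So RudD is produced and active.
No repressor is bound and ZorQ and RudD are active, so *haxV* is transcribed.
→ *haxV* is ON in A.
Condition B:
Quinate is present, so FenR is active.
With repressor FenR bound, *bexA* is not transcribed.
So BexA is not produced.
Diaminopimelate is absent, so ZorQ is active.
Indole is absent, so VelN is inactive.
MoO₄²⁻ is present, so TemN is inactive.
No activator is available at the *rudD* promoter, so *rudD* is not transcribed.
So RudD is not produced.
Required activator RudD is absent, so *haxV* is not transcribed.
→ *haxV* is OFF in B.

A only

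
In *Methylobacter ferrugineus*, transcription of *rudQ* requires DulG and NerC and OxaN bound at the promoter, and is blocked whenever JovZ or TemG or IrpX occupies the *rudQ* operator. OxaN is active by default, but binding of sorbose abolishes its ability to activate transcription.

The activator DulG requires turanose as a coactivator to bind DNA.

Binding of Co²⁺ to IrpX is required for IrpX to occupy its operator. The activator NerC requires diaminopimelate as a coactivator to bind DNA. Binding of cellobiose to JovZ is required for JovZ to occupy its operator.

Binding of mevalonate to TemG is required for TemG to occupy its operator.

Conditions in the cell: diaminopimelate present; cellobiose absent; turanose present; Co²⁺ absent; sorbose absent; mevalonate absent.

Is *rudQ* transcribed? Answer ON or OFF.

Cellobiose is absent, so JovZ is inactive.
Turanose is present, so DulG is active.
Diaminopimelate is present, so NerC is active.
Mevalonate is absent, so TemG is inactive.
Co²⁺ is absent, so IrpX is inactive.
Sorbose is absent, so OxaN is active.
No repressor is bound and DulG and NerC and OxaN are active, so *rudQ* is transcribed.

ON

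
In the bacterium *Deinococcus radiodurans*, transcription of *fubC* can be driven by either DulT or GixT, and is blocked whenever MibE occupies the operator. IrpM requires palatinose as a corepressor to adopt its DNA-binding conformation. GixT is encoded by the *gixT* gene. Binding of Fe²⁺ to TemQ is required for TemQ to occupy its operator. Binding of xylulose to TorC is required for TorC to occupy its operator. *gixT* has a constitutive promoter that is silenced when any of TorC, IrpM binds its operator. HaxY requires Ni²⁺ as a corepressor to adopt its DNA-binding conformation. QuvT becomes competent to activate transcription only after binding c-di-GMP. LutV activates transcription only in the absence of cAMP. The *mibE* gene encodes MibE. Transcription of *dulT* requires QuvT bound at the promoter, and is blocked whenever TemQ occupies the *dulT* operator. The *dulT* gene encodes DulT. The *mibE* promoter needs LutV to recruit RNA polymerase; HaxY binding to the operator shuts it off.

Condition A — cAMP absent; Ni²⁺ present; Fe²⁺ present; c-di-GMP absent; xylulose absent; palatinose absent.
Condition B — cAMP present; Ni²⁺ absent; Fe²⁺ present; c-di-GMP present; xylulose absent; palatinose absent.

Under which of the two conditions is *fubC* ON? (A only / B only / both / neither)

both

Condition A:
cAMP is absent, so LutV is active.
Ni²⁺ is present, so HaxY is active.
With repressor HaxY bound, *mibE* is not transcribed.
So MibE is not produced.
Fe²⁺ is present, so TemQ is active.
c-di-GMP is absent, so QuvT is inactive.
With repressor TemQ bound, *dulT* is not transcribed.
So DulT is not produced.
Xylulose is absent, so TorC is inactive.
Palatinose is absent, so IrpM is inactive.
With no repressor bound, *gixT* is transcribed.
So GixT is produced and active.
Activator GixT is present, so *fubC* is transcribed.
→ *fubC* is ON in A.
Condition B:
cAMP is present, so LutV is inactive.
Ni²⁺ is absent, so HaxY is inactive.
Required activator LutV is absent, so *mibE* is not transcribed.
So MibE is not produced.
Fe²⁺ is present, so TemQ is active.
c-di-GMP is present, so QuvT is active.
With repressor TemQ bound, *dulT* is not transcribed.
So DulT is not produced.
Xylulose is absent, so TorC is inactive.
Palatinose is absent, so IrpM is inactive.
With no repressor bound, *gixT* is transcribed.
So GixT is produced and active.
Activator GixT is present, so *fubC* is transcribed.
→ *fubC* is ON in B.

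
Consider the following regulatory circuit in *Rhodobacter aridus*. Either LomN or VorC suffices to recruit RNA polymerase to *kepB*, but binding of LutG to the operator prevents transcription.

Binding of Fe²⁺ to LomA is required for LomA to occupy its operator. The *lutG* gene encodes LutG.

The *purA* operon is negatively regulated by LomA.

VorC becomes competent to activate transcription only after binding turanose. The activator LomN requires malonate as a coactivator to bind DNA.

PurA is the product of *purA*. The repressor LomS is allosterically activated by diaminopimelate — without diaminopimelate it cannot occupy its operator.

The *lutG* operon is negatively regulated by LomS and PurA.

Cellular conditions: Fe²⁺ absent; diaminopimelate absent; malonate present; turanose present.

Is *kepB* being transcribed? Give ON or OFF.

ON

Malonate is present, so LomN is active.
Turanose is present, so VorC is active.
Diaminopimelate is absent, so LomS is inactive.
Fe²⁺ is absent, so LomA is inactive.
With no repressor bound, *purA* is transcribed.
So PurA is produced and active.
With repressor PurA bound, *lutG* is not transcribed.
So LutG is not produced.
Activator LomN is present, so *kepB* is transcribed.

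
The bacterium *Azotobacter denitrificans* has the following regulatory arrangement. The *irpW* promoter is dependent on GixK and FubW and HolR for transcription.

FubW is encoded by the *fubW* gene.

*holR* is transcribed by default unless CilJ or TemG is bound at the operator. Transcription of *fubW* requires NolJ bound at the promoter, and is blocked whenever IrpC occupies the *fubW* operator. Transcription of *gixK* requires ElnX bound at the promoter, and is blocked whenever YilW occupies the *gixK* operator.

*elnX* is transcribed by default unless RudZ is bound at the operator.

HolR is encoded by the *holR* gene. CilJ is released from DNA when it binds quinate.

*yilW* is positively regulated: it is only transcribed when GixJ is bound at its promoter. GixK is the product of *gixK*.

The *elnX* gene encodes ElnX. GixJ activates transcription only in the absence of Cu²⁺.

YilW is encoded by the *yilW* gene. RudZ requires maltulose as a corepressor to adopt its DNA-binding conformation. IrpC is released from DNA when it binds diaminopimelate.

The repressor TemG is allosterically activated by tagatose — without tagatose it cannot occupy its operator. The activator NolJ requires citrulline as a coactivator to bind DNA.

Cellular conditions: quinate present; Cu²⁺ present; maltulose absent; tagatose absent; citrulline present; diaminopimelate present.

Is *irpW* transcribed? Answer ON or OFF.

ON

Cu²⁺ is present, so GixJ is inactive.
Required activator GixJ is absent, so *yilW* is not transcribed.
So YilW is not produced.
Maltulose is absent, so RudZ is inactive.
With no repressor bound, *elnX* is transcribed.
So ElnX is produced and active.
No repressor is bound and ElnX is active, so *gixK* is transcribed.
So GixK is produced and active.
Citrulline is present, so NolJ is active.
Diaminopimelate is present, so IrpC is inactive.
No repressor is bound and NolJ is active, so *fubW* is transcribed.
So FubW is produced and active.
Quinate is present, so CilJ is inactive.
Tagatose is absent, so TemG is inactive.
With no repressor bound, *holR* is transcribed.
So HolR is produced and active.
No repressor is bound and GixK and FubW and HolR are active, so *irpW* is transcribed.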